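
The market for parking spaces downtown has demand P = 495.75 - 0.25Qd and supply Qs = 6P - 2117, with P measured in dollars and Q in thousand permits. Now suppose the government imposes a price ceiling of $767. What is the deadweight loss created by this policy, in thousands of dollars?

0

Rearranging demand gives Qd = 1983 - 4P. Setting quantity demanded equal to quantity supplied, 1983 - 4P = 6P - 2117, gives P* = 410 and Q* = 343.
Since 767 is above P* = 410, the ceiling does not bind and the free-market outcome prevails.
Since the control does not bind, no trades are prevented and deadweight loss is zero.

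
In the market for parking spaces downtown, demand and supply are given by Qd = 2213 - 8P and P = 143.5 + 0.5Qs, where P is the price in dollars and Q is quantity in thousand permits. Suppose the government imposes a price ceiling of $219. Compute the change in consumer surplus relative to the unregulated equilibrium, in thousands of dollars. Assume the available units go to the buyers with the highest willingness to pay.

4440.75

Rearranging supply gives Qs = 2P - 287. In a free market, 2213 - 8P = 2P - 287 gives the equilibrium P* = 250, Q* = 213.
Since 219 < 250, the ceiling is binding.
At P = 219: Qd = 2213 - 8·219 = 461 and Qs = 2·219 - 287 = 151.
Consumer surplus without the control is ½ · (276.625 - 250) · 213 = 2835.5625.
With the ceiling, 151 units are sold at 219 (assume they go to the highest-value buyers). The demand price at Q = 151 is 257.75, so CS = ½ · [(276.625 - 219) + (257.75 - 219)] · 151 = 7276.3125.
Change in consumer surplus = 7276.3125 - 2835.5625 = 4440.75.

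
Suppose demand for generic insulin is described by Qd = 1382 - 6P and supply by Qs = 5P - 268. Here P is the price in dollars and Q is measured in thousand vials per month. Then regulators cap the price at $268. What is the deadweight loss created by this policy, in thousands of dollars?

0

In a free market, 1382 - 6P = 5P - 268 gives the equilibrium P* = 150, Q* = 482.
Since 268 is above P* = 150, the ceiling does not bind and the free-market outcome prevails.
Since the control does not bind, no trades are prevented and deadweight loss is zero.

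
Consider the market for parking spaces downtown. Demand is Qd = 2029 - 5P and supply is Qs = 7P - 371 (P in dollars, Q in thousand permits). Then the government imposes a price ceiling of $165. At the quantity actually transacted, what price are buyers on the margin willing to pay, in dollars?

Equilibrium: 2029 - 5P = 7P - 371, so 2400 = 12P and P* = 200, Q* = 1029.
Since 165 < 200, the ceiling is binding.
At P = 165: Qd = 2029 - 5·165 = 1204 and Qs = 7·165 - 371 = 784.
Only 784 units reach the market. On the demand curve, the marginal buyer's willingness to pay at Q = 784 is (2029 - 784)/5 = 249.

249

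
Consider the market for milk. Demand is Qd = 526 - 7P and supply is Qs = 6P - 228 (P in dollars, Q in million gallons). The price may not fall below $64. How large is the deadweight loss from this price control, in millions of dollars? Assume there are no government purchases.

273

Equilibrium: 526 - 7P = 6P - 228, so 754 = 13P and P* = 58, Q* = 120.
Since 64 > 58, the floor is binding.
At P = 64: Qd = 526 - 7·64 = 78 and Qs = 6·64 - 228 = 156.
Quantity traded falls to 78. At Q = 78 the demand price is (526 - 78)/7 = 64 and the supply price is (228 + 78)/6 = 51.
Deadweight loss = ½ · (64 - 51) · (120 - 78) = ½ · 13 · 42 = 273.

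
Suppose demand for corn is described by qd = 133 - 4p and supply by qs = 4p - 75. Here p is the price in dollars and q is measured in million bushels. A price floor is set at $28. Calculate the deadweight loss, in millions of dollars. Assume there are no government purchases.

In a free market, 133 - 4p = 4p - 75 gives the equilibrium p* = 26, q* = 29.
Because the floor (28) lies above the market-clearing price, it is binding.
At p = 28: qd = 133 - 4·28 = 21 and qs = 4·28 - 75 = 37.
Quantity traded falls to 21. At q = 21 the demand price is (133 - 21)/4 = 28 and the supply price is (75 + 21)/4 = 24.
Deadweight loss = ½ · (28 - 24) · (29 - 21) = ½ · 4 · 8 = 16.

16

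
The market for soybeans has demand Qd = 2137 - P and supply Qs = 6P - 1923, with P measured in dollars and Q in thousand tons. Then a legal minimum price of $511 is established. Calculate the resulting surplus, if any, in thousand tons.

Without the control the market clears where 2137 - P = 6P - 1923, i.e. P* = 580 and Q* = 1557.
Since 511 is below P* = 580, the floor does not bind and the free-market outcome prevails.
Since the control does not bind, there is no surplus.

0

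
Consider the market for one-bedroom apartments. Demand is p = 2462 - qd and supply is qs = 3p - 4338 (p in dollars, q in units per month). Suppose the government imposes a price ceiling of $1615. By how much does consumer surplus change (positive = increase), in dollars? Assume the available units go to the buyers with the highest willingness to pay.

Rearranging demand gives qd = 2462 - p. Equilibrium: 2462 - p = 3p - 4338, so 6800 = 4p and p* = 1700, q* = 762.
Because the ceiling (1615) lies below the market-clearing price, it is binding.
At p = 1615: qd = 2462 - 1615 = 847 and qs = 3·1615 - 4338 = 507.
Consumer surplus without the control is ½ · (2462 - 1700) · 762 = 290322.
With the ceiling, 507 units are sold at 1615 (assume they go to the highest-value buyers). The demand price at q = 507 is 1955, so CS = ½ · [(2462 - 1615) + (1955 - 1615)] · 507 = 300904.5.
Change in consumer surplus = 300904.5 - 290322 = 10582.5.

10582.5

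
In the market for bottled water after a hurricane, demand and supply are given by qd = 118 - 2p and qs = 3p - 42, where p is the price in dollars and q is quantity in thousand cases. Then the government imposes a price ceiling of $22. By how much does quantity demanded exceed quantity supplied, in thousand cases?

50

In a free market, 118 - 2p = 3p - 42 gives the equilibrium p* = 32, q* = 54.
Since 22 < 32, the ceiling is binding.
At p = 22: qd = 118 - 2·22 = 74 and qs = 3·22 - 42 = 24.
Shortage = qd - qs = 74 - 24 = 50.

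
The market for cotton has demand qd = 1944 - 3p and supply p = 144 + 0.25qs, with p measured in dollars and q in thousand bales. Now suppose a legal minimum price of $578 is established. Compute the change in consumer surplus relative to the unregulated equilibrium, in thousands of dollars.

Rearranging supply gives qs = 4p - 576. Equilibrium: 1944 - 3p = 4p - 576, so 2520 = 7p and p* = 360, q* = 864.
Because the floor (578) lies above the market-clearing price, it is binding.
At p = 578: qd = 1944 - 3·578 = 210 and qs = 4·578 - 576 = 1736.
Consumer surplus without the control is ½ · (648 - 360) · 864 = 124416.
With the floor, consumers buy 210 units at 578, so CS = ½ · (648 - 578) · 210 = 7350.
Change in consumer surplus = 7350 - 124416 = -117066.

-117066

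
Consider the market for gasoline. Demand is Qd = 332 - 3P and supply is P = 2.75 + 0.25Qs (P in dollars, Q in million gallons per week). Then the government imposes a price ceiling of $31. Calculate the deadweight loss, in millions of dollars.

1512

Rearranging supply gives Qs = 4P - 11. Equilibrium: 332 - 3P = 4P - 11, so 343 = 7P and P* = 49, Q* = 185.
The ceiling of 31 is below the equilibrium price 49, so it binds.
At P = 31: Qd = 332 - 3·31 = 239 and Qs = 4·31 - 11 = 113.
Quantity traded falls to 113. At Q = 113 the demand price is (332 - 113)/3 = 73 and the supply price is (11 + 113)/4 = 31.
Deadweight loss = ½ · (73 - 31) · (185 - 113) = ½ · 42 · 72 = 1512.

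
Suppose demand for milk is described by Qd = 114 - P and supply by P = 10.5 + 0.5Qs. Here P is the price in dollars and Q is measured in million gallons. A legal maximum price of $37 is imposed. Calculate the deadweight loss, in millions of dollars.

192

Rearranging supply gives Qs = 2P - 21. Without the control the market clears where 114 - P = 2P - 21, i.e. P* = 45 and Q* = 69.
Since 37 < 45, the ceiling is binding.
At P = 37: Qd = 114 - 37 = 77 and Qs = 2·37 - 21 = 53.
Quantity traded falls to 53. At Q = 53 the demand price is 114 - 53 = 61 and the supply price is (21 + 53)/2 = 37.
Deadweight loss = ½ · (61 - 37) · (69 - 53) = ½ · 24 · 16 = 192.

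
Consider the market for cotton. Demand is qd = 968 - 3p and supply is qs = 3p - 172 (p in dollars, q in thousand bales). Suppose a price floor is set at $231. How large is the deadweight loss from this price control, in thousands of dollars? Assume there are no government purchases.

In a free market, 968 - 3p = 3p - 172 gives the equilibrium p* = 190, q* = 398.
The floor of 231 is above the equilibrium price 190, so it binds.
At p = 231: qd = 968 - 3·231 = 275 and qs = 3·231 - 172 = 521.
Quantity traded falls to 275. At q = 275 the demand price is (968 - 275)/3 = 231 and the supply price is (172 + 275)/3 = 149.
Deadweight loss = ½ · (231 - 149) · (398 - 275) = ½ · 82 · 123 = 5043.

5043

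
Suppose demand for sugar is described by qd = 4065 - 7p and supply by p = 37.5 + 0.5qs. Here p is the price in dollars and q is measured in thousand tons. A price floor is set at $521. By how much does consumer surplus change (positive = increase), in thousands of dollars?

-38521.5

Rearranging supply gives qs = 2p - 75. Without the control the market clears where 4065 - 7p = 2p - 75, i.e. p* = 460 and q* = 845.
Since 521 > 460, the floor is binding.
At p = 521: qd = 4065 - 7·521 = 418 and qs = 2·521 - 75 = 967.
Consumer surplus without the control is ½ · (4065/7 - 460) · 845 = 714025/14.
With the floor, consumers buy 418 units at 521, so CS = ½ · (4065/7 - 521) · 418 = 87362/7.
Change in consumer surplus = 87362/7 - 714025/14 = -38521.5.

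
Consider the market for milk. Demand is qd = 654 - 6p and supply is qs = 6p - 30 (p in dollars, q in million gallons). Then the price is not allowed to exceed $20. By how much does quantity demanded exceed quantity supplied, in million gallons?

Without the control the market clears where 654 - 6p = 6p - 30, i.e. p* = 57 and q* = 312.
The ceiling of 20 is below the equilibrium price 57, so it binds.
At p = 20: qd = 654 - 6·20 = 534 and qs = 6·20 - 30 = 90.
Shortage = qd - qs = 534 - 90 = 444.

444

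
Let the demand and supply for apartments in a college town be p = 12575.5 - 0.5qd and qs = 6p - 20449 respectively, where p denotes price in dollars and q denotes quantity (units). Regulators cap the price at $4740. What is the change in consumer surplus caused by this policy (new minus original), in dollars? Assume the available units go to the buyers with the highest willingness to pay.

Rearranging demand gives qd = 25151 - 2p. In a free market, 25151 - 2p = 6p - 20449 gives the equilibrium p* = 5700, q* = 13751.
The ceiling of 4740 is below the equilibrium price 5700, so it binds.
At p = 4740: qd = 25151 - 2·4740 = 15671 and qs = 6·4740 - 20449 = 7991.
Consumer surplus without the control is ½ · (12575.5 - 5700) · 13751 = 47272500.25.
With the ceiling, 7991 units are sold at 4740 (assume they go to the highest-value buyers). The demand price at q = 7991 is 8580, so CS = ½ · [(12575.5 - 4740) + (8580 - 4740)] · 7991 = 46649460.25.
Change in consumer surplus = 46649460.25 - 47272500.25 = -623040.

-623040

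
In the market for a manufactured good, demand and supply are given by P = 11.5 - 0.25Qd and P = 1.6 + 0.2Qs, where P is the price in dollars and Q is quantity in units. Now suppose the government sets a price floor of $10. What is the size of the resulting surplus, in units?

36

Rearranging demand gives Qd = 46 - 4P; rearranging supply gives Qs = 5P - 8. Setting quantity demanded equal to quantity supplied, 46 - 4P = 5P - 8, gives P* = 6 and Q* = 22.
The floor of 10 is above the equilibrium price 6, so it binds.
At P = 10: Qd = 46 - 4·10 = 6 and Qs = 5·10 - 8 = 42.
Surplus = Qs - Qd = 42 - 6 = 36.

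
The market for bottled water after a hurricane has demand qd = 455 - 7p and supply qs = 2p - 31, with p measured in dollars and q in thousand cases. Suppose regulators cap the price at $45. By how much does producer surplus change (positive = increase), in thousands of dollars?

-612

Equilibrium: 455 - 7p = 2p - 31, so 486 = 9p and p* = 54, q* = 77.
The ceiling of 45 is below the equilibrium price 54, so it binds.
At p = 45: qd = 455 - 7·45 = 140 and qs = 2·45 - 31 = 59.
Producer surplus without the control is ½ · (54 - 15.5) · 77 = 1482.25.
With the ceiling, producers sell 59 units at 45, so PS = ½ · (45 - 15.5) · 59 = 870.25.
Change in producer surplus = 870.25 - 1482.25 = -612.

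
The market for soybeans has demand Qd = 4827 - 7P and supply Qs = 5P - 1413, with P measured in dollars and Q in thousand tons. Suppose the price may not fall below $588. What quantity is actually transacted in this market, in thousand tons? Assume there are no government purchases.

711

Without the control the market clears where 4827 - 7P = 5P - 1413, i.e. P* = 520 and Q* = 1187.
Since 588 > 520, the floor is binding.
At P = 588: Qd = 4827 - 7·588 = 711 and Qs = 5·588 - 1413 = 1527.
The quantity actually transacted is the short side, demand: 711.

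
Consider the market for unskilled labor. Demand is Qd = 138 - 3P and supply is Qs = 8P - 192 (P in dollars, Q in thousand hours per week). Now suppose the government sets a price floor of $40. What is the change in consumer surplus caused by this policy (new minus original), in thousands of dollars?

Without the control the market clears where 138 - 3P = 8P - 192, i.e. P* = 30 and Q* = 48.
The floor of 40 is above the equilibrium price 30, so it binds.
At P = 40: Qd = 138 - 3·40 = 18 and Qs = 8·40 - 192 = 128.
Consumer surplus without the control is ½ · (46 - 30) · 48 = 384.
With the floor, consumers buy 18 units at 40, so CS = ½ · (46 - 40) · 18 = 54.
Change in consumer surplus = 54 - 384 = -330.

-330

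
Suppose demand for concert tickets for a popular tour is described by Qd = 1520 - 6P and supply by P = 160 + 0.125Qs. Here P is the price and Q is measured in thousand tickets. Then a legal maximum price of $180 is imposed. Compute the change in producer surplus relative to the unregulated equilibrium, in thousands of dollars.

-4800

Rearranging supply gives Qs = 8P - 1280. In a free market, 1520 - 6P = 8P - 1280 gives the equilibrium P* = 200, Q* = 320.
Since 180 < 200, the ceiling is binding.
At P = 180: Qd = 1520 - 6·180 = 440 and Qs = 8·180 - 1280 = 160.
Producer surplus without the control is ½ · (200 - 160) · 320 = 6400.
With the ceiling, producers sell 160 units at 180, so PS = ½ · (180 - 160) · 160 = 1600.
Change in producer surplus = 1600 - 6400 = -4800.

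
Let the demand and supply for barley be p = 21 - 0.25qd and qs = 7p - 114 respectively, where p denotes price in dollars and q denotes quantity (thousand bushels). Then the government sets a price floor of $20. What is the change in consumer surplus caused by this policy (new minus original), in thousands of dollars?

-16

Rearranging demand gives qd = 84 - 4p. Equilibrium: 84 - 4p = 7p - 114, so 198 = 11p and p* = 18, q* = 12.
Because the floor (20) lies above the market-clearing price, it is binding.
At p = 20: qd = 84 - 4·20 = 4 and qs = 7·20 - 114 = 26.
Consumer surplus without the control is ½ · (21 - 18) · 12 = 18.
With the floor, consumers buy 4 units at 20, so CS = ½ · (21 - 20) · 4 = 2.
Change in consumer surplus = 2 - 18 = -16.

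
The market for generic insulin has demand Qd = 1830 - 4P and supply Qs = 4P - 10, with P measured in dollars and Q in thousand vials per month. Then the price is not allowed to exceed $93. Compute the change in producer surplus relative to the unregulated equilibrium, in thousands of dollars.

-87132

In a free market, 1830 - 4P = 4P - 10 gives the equilibrium P* = 230, Q* = 910.
Since 93 < 230, the ceiling is binding.
At P = 93: Qd = 1830 - 4·93 = 1458 and Qs = 4·93 - 10 = 362.
Producer surplus without the control is ½ · (230 - 2.5) · 910 = 103512.5.
With the ceiling, producers sell 362 units at 93, so PS = ½ · (93 - 2.5) · 362 = 16380.5.
Change in producer surplus = 16380.5 - 103512.5 = -87132.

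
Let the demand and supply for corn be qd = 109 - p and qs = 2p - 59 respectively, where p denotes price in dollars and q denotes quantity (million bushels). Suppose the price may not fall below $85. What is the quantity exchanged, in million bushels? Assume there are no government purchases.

Without the control the market clears where 109 - p = 2p - 59, i.e. p* = 56 and q* = 53.
The floor of 85 is above the equilibrium price 56, so it binds.
At p = 85: qd = 109 - 85 = 24 and qs = 2·85 - 59 = 111.
The quantity actually transacted is the short side, demand: 24.

24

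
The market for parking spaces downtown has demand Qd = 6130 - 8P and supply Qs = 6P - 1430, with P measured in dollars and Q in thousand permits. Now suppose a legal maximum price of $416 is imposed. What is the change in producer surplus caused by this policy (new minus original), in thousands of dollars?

-178312

Without the control the market clears where 6130 - 8P = 6P - 1430, i.e. P* = 540 and Q* = 1810.
The ceiling of 416 is below the equilibrium price 540, so it binds.
At P = 416: Qd = 6130 - 8·416 = 2802 and Qs = 6·416 - 1430 = 1066.
Producer surplus without the control is ½ · (540 - 715/3) · 1810 = 819025/3.
With the ceiling, producers sell 1066 units at 416, so PS = ½ · (416 - 715/3) · 1066 = 284089/3.
Change in producer surplus = 284089/3 - 819025/3 = -178312.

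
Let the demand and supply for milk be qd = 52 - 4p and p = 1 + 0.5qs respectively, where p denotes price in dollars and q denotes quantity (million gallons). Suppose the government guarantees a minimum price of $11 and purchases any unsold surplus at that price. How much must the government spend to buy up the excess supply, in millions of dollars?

Rearranging supply gives qs = 2p - 2. Without the control the market clears where 52 - 4p = 2p - 2, i.e. p* = 9 and q* = 16.
The floor of 11 is above the equilibrium price 9, so it binds.
At p = 11: qd = 52 - 4·11 = 8 and qs = 2·11 - 2 = 20.
Surplus = qs - qd = 12.
Government expenditure = surplus × support price = 12 × 11 = 132.

132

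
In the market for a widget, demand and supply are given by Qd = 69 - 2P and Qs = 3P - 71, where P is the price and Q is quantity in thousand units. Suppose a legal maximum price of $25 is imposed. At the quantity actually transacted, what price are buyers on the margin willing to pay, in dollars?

32.5

Setting quantity demanded equal to quantity supplied, 69 - 2P = 3P - 71, gives P* = 28 and Q* = 13.
Since 25 < 28, the ceiling is binding.
At P = 25: Qd = 69 - 2·25 = 19 and Qs = 3·25 - 71 = 4.
Only 4 units reach the market. On the demand curve, the marginal buyer's willingness to pay at Q = 4 is (69 - 4)/2 = 32.5.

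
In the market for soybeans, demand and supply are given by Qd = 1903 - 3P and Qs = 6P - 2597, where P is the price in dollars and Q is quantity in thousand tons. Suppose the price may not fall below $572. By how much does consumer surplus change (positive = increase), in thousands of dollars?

Equilibrium: 1903 - 3P = 6P - 2597, so 4500 = 9P and P* = 500, Q* = 403.
The floor of 572 is above the equilibrium price 500, so it binds.
At P = 572: Qd = 1903 - 3·572 = 187 and Qs = 6·572 - 2597 = 835.
Consumer surplus without the control is ½ · (1903/3 - 500) · 403 = 162409/6.
With the floor, consumers buy 187 units at 572, so CS = ½ · (1903/3 - 572) · 187 = 34969/6.
Change in consumer surplus = 34969/6 - 162409/6 = -21240.

-21240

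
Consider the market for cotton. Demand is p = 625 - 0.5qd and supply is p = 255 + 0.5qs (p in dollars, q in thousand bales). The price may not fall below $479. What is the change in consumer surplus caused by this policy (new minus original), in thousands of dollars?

Rearranging demand gives qd = 1250 - 2p; rearranging supply gives qs = 2p - 510. Setting quantity demanded equal to quantity supplied, 1250 - 2p = 2p - 510, gives p* = 440 and q* = 370.
Since 479 > 440, the floor is binding.
At p = 479: qd = 1250 - 2·479 = 292 and qs = 2·479 - 510 = 448.
Consumer surplus without the control is ½ · (625 - 440) · 370 = 34225.
With the floor, consumers buy 292 units at 479, so CS = ½ · (625 - 479) · 292 = 21316.
Change in consumer surplus = 21316 - 34225 = -12909.

-12909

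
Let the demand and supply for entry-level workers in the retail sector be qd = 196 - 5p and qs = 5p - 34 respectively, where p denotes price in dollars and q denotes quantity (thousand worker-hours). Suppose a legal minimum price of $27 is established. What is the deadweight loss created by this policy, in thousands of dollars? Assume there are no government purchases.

Setting quantity demanded equal to quantity supplied, 196 - 5p = 5p - 34, gives p* = 23 and q* = 81.
Since 27 > 23, the floor is binding.
At p = 27: qd = 196 - 5·27 = 61 and qs = 5·27 - 34 = 101.
Quantity traded falls to 61. At q = 61 the demand price is (196 - 61)/5 = 27 and the supply price is (34 + 61)/5 = 19.
Deadweight loss = ½ · (27 - 19) · (81 - 61) = ½ · 8 · 20 = 80.

80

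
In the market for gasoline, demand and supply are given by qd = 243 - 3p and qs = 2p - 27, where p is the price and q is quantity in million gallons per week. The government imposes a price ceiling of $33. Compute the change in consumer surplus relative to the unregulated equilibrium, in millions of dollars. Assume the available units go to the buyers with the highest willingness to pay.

525

In a free market, 243 - 3p = 2p - 27 gives the equilibrium p* = 54, q* = 81.
Because the ceiling (33) lies below the market-clearing price, it is binding.
At p = 33: qd = 243 - 3·33 = 144 and qs = 2·33 - 27 = 39.
Consumer surplus without the control is ½ · (81 - 54) · 81 = 1093.5.
With the ceiling, 39 units are sold at 33 (assume they go to the highest-value buyers). The demand price at q = 39 is 68, so CS = ½ · [(81 - 33) + (68 - 33)] · 39 = 1618.5.
Change in consumer surplus = 1618.5 - 1093.5 = 525.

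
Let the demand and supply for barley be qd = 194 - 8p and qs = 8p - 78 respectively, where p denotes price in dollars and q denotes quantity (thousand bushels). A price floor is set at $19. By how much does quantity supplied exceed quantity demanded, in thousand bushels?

32

Without the control the market clears where 194 - 8p = 8p - 78, i.e. p* = 17 and q* = 58.
Because the floor (19) lies above the market-clearing price, it is binding.
At p = 19: qd = 194 - 8·19 = 42 and qs = 8·19 - 78 = 74.
Surplus = qs - qd = 74 - 42 = 32.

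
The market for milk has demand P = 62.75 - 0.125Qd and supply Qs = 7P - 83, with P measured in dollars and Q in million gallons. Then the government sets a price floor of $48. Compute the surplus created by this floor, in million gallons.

135

Rearranging demand gives Qd = 502 - 8P. Setting quantity demanded equal to quantity supplied, 502 - 8P = 7P - 83, gives P* = 39 and Q* = 190.
Because the floor (48) lies above the market-clearing price, it is binding.
At P = 48: Qd = 502 - 8·48 = 118 and Qs = 7·48 - 83 = 253.
Surplus = Qs - Qd = 253 - 118 = 135.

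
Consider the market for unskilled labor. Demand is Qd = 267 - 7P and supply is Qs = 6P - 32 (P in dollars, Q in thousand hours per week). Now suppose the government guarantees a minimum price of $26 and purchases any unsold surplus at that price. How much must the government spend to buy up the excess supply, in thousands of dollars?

1014

Setting quantity demanded equal to quantity supplied, 267 - 7P = 6P - 32, gives P* = 23 and Q* = 106.
Since 26 > 23, the floor is binding.
At P = 26: Qd = 267 - 7·26 = 85 and Qs = 6·26 - 32 = 124.
Surplus = Qs - Qd = 39.
Government expenditure = surplus × support price = 39 × 26 = 1014.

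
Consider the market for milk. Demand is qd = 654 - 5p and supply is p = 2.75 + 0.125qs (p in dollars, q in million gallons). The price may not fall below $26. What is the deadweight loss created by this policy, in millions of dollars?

0

Rearranging supply gives qs = 8p - 22. In a free market, 654 - 5p = 8p - 22 gives the equilibrium p* = 52, q* = 394.
Since 26 is below p* = 52, the floor does not bind and the free-market outcome prevails.
Since the control does not bind, no trades are prevented and deadweight loss is zero.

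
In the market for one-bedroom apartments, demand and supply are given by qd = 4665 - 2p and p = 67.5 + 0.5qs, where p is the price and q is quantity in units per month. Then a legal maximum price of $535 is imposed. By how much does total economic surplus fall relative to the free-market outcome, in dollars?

884450

Rearranging supply gives qs = 2p - 135. Setting quantity demanded equal to quantity supplied, 4665 - 2p = 2p - 135, gives p* = 1200 and q* = 2265.
Since 535 < 1200, the ceiling is binding.
At p = 535: qd = 4665 - 2·535 = 3595 and qs = 2·535 - 135 = 935.
Quantity traded falls to 935. At q = 935 the demand price is (4665 - 935)/2 = 1865 and the supply price is (135 + 935)/2 = 535.
Deadweight loss = ½ · (1865 - 535) · (2265 - 935) = ½ · 1330 · 1330 = 884450.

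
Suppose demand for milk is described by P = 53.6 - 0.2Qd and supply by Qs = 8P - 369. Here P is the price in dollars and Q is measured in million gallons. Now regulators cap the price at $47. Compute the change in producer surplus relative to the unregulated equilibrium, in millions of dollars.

-30

Rearranging demand gives Qd = 268 - 5P. Equilibrium: 268 - 5P = 8P - 369, so 637 = 13P and P* = 49, Q* = 23.
Since 47 < 49, the ceiling is binding.
At P = 47: Qd = 268 - 5·47 = 33 and Qs = 8·47 - 369 = 7.
Producer surplus without the control is ½ · (49 - 46.125) · 23 = 33.0625.
With the ceiling, producers sell 7 units at 47, so PS = ½ · (47 - 46.125) · 7 = 3.0625.
Change in producer surplus = 3.0625 - 33.0625 = -30.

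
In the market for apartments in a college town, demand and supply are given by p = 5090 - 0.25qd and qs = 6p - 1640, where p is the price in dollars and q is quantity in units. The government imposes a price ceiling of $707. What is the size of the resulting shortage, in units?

Rearranging demand gives qd = 20360 - 4p. Setting quantity demanded equal to quantity supplied, 20360 - 4p = 6p - 1640, gives p* = 2200 and q* = 11560.
The ceiling of 707 is below the equilibrium price 2200, so it binds.
At p = 707: qd = 20360 - 4·707 = 17532 and qs = 6·707 - 1640 = 2602.
Shortage = qd - qs = 17532 - 2602 = 14930.

14930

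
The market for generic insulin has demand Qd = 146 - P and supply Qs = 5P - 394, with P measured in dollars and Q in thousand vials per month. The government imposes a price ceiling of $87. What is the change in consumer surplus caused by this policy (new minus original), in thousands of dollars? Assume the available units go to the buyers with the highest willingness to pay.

Equilibrium: 146 - P = 5P - 394, so 540 = 6P and P* = 90, Q* = 56.
Since 87 < 90, the ceiling is binding.
At P = 87: Qd = 146 - 87 = 59 and Qs = 5·87 - 394 = 41.
Consumer surplus without the control is ½ · (146 - 90) · 56 = 1568.
With the ceiling, 41 units are sold at 87 (assume they go to the highest-value buyers). The demand price at Q = 41 is 105, so CS = ½ · [(146 - 87) + (105 - 87)] · 41 = 1578.5.
Change in consumer surplus = 1578.5 - 1568 = 10.5.

10.5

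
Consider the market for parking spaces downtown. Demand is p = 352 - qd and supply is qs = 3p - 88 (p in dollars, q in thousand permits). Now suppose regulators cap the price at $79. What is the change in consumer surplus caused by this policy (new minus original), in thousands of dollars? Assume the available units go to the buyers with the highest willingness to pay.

Rearranging demand gives qd = 352 - p. In a free market, 352 - p = 3p - 88 gives the equilibrium p* = 110, q* = 242.
Since 79 < 110, the ceiling is binding.
At p = 79: qd = 352 - 79 = 273 and qs = 3·79 - 88 = 149.
Consumer surplus without the control is ½ · (352 - 110) · 242 = 29282.
With the ceiling, 149 units are sold at 79 (assume they go to the highest-value buyers). The demand price at q = 149 is 203, so CS = ½ · [(352 - 79) + (203 - 79)] · 149 = 29576.5.
Change in consumer surplus = 29576.5 - 29282 = 294.5.

294.5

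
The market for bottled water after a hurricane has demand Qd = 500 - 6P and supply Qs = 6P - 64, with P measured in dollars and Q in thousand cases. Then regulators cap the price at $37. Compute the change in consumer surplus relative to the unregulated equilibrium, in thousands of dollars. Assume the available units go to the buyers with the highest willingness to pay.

In a free market, 500 - 6P = 6P - 64 gives the equilibrium P* = 47, Q* = 218.
Since 37 < 47, the ceiling is binding.
At P = 37: Qd = 500 - 6·37 = 278 and Qs = 6·37 - 64 = 158.
Consumer surplus without the control is ½ · (250/3 - 47) · 218 = 11881/3.
With the ceiling, 158 units are sold at 37 (assume they go to the highest-value buyers). The demand price at Q = 158 is 57, so CS = ½ · [(250/3 - 37) + (57 - 37)] · 158 = 15721/3.
Change in consumer surplus = 15721/3 - 11881/3 = 1280.

1280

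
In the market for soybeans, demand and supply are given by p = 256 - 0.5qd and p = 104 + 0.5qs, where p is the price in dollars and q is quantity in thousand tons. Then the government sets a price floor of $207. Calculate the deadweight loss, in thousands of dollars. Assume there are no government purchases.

1458

Rearranging demand gives qd = 512 - 2p; rearranging supply gives qs = 2p - 208. Without the control the market clears where 512 - 2p = 2p - 208, i.e. p* = 180 and q* = 152.
The floor of 207 is above the equilibrium price 180, so it binds.
At p = 207: qd = 512 - 2·207 = 98 and qs = 2·207 - 208 = 206.
Quantity traded falls to 98. At q = 98 the demand price is (512 - 98)/2 = 207 and the supply price is (208 + 98)/2 = 153.
Deadweight loss = ½ · (207 - 153) · (152 - 98) = ½ · 54 · 54 = 1458.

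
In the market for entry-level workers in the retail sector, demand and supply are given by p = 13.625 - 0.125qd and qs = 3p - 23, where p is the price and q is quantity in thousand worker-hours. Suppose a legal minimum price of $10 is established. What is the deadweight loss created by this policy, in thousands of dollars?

0

Rearranging demand gives qd = 109 - 8p. In a free market, 109 - 8p = 3p - 23 gives the equilibrium p* = 12, q* = 13.
Since 10 is below p* = 12, the floor does not bind and the free-market outcome prevails.
Since the control does not bind, no trades are prevented and deadweight loss is zero.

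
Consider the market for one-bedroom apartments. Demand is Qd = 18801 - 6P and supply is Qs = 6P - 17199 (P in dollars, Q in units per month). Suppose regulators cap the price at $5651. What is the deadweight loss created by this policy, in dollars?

Without the control the market clears where 18801 - 6P = 6P - 17199, i.e. P* = 3000 and Q* = 801.
The ceiling of 5651 is above the equilibrium price 3000, so it is not binding; the market clears at P* = 3000, Q* = 801.
Since the control does not bind, no trades are prevented and deadweight loss is zero.

0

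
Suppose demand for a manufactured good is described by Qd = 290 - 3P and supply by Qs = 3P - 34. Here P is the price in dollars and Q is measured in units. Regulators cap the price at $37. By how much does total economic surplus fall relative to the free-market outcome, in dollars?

867

Without the control the market clears where 290 - 3P = 3P - 34, i.e. P* = 54 and Q* = 128.
The ceiling of 37 is below the equilibrium price 54, so it binds.
At P = 37: Qd = 290 - 3·37 = 179 and Qs = 3·37 - 34 = 77.
Quantity traded falls to 77. At Q = 77 the demand price is (290 - 77)/3 = 71 and the supply price is (34 + 77)/3 = 37.
Deadweight loss = ½ · (71 - 37) · (128 - 77) = ½ · 34 · 51 = 867.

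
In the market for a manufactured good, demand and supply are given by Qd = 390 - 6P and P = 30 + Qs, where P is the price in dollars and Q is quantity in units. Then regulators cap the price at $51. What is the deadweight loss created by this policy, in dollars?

Rearranging supply gives Qs = P - 30. Equilibrium: 390 - 6P = P - 30, so 420 = 7P and P* = 60, Q* = 30.
The ceiling of 51 is below the equilibrium price 60, so it binds.
At P = 51: Qd = 390 - 6·51 = 84 and Qs = 51 - 30 = 21.
Quantity traded falls to 21. At Q = 21 the demand price is (390 - 21)/6 = 61.5 and the supply price is 30 + 21 = 51.
Deadweight loss = ½ · (61.5 - 51) · (30 - 21) = ½ · 10.5 · 9 = 47.25.

47.25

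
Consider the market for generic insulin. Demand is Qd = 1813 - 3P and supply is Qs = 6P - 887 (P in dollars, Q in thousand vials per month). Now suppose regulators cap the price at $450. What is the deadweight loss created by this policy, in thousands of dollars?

Without the control the market clears where 1813 - 3P = 6P - 887, i.e. P* = 300 and Q* = 913.
The ceiling of 450 is above the equilibrium price 300, so it is not binding; the market clears at P* = 300, Q* = 913.
Since the control does not bind, no trades are prevented and deadweight loss is zero.

0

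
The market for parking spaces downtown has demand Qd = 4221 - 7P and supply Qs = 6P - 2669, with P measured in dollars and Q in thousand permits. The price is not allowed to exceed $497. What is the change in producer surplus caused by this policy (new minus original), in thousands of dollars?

-13596

Without the control the market clears where 4221 - 7P = 6P - 2669, i.e. P* = 530 and Q* = 511.
Because the ceiling (497) lies below the market-clearing price, it is binding.
At P = 497: Qd = 4221 - 7·497 = 742 and Qs = 6·497 - 2669 = 313.
Producer surplus without the control is ½ · (530 - 2669/6) · 511 = 261121/12.
With the ceiling, producers sell 313 units at 497, so PS = ½ · (497 - 2669/6) · 313 = 97969/12.
Change in producer surplus = 97969/12 - 261121/12 = -13596.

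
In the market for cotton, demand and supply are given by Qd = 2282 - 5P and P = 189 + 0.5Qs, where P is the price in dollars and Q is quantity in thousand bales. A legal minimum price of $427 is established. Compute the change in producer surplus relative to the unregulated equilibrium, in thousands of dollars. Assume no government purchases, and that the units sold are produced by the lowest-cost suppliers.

Rearranging supply gives Qs = 2P - 378. Without the control the market clears where 2282 - 5P = 2P - 378, i.e. P* = 380 and Q* = 382.
Because the floor (427) lies above the market-clearing price, it is binding.
At P = 427: Qd = 2282 - 5·427 = 147 and Qs = 2·427 - 378 = 476.
Producer surplus without the control is ½ · (380 - 189) · 382 = 36481.
With the floor, 147 units are sold at 427. The supply price at Q = 147 is 262.5, so PS = ½ · [(427 - 189) + (427 - 262.5)] · 147 = 29583.75.
Change in producer surplus = 29583.75 - 36481 = -6897.25.

-6897.25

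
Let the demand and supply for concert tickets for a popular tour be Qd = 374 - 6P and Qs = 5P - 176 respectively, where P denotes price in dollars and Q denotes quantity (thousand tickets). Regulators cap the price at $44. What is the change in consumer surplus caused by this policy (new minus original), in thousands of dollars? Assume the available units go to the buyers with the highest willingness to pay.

189

Without the control the market clears where 374 - 6P = 5P - 176, i.e. P* = 50 and Q* = 74.
Because the ceiling (44) lies below the market-clearing price, it is binding.
At P = 44: Qd = 374 - 6·44 = 110 and Qs = 5·44 - 176 = 44.
Consumer surplus without the control is ½ · (187/3 - 50) · 74 = 1369/3.
With the ceiling, 44 units are sold at 44 (assume they go to the highest-value buyers). The demand price at Q = 44 is 55, so CS = ½ · [(187/3 - 44) + (55 - 44)] · 44 = 1936/3.
Change in consumer surplus = 1936/3 - 1369/3 = 189.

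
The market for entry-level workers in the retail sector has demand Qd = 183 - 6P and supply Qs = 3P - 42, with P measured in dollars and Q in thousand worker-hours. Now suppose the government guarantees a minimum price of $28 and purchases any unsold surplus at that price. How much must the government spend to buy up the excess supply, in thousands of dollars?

756

Without the control the market clears where 183 - 6P = 3P - 42, i.e. P* = 25 and Q* = 33.
Because the floor (28) lies above the market-clearing price, it is binding.
At P = 28: Qd = 183 - 6·28 = 15 and Qs = 3·28 - 42 = 42.
Surplus = Qs - Qd = 27.
Government expenditure = surplus × support price = 27 × 28 = 756.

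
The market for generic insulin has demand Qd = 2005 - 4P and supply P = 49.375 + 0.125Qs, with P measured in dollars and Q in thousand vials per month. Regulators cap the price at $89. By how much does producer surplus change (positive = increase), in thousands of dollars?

-84471

Rearranging supply gives Qs = 8P - 395. Equilibrium: 2005 - 4P = 8P - 395, so 2400 = 12P and P* = 200, Q* = 1205.
The ceiling of 89 is below the equilibrium price 200, so it binds.
At P = 89: Qd = 2005 - 4·89 = 1649 and Qs = 8·89 - 395 = 317.
Producer surplus without the control is ½ · (200 - 49.375) · 1205 = 90751.5625.
With the ceiling, producers sell 317 units at 89, so PS = ½ · (89 - 49.375) · 317 = 6280.5625.
Change in producer surplus = 6280.5625 - 90751.5625 = -84471.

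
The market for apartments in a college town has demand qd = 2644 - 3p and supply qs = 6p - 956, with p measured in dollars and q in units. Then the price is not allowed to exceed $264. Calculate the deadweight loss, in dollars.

166464

In a free market, 2644 - 3p = 6p - 956 gives the equilibrium p* = 400, q* = 1444.
Since 264 < 400, the ceiling is binding.
At p = 264: qd = 2644 - 3·264 = 1852 and qs = 6·264 - 956 = 628.
Quantity traded falls to 628. At q = 628 the demand price is (2644 - 628)/3 = 672 and the supply price is (956 + 628)/6 = 264.
Deadweight loss = ½ · (672 - 264) · (1444 - 628) = ½ · 408 · 816 = 166464.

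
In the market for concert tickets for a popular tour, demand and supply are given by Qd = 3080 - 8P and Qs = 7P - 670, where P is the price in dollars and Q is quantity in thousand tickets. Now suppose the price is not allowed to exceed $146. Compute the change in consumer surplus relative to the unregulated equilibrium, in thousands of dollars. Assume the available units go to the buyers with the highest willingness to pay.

3484

Equilibrium: 3080 - 8P = 7P - 670, so 3750 = 15P and P* = 250, Q* = 1080.
Because the ceiling (146) lies below the market-clearing price, it is binding.
At P = 146: Qd = 3080 - 8·146 = 1912 and Qs = 7·146 - 670 = 352.
Consumer surplus without the control is ½ · (385 - 250) · 1080 = 72900.
With the ceiling, 352 units are sold at 146 (assume they go to the highest-value buyers). The demand price at Q = 352 is 341, so CS = ½ · [(385 - 146) + (341 - 146)] · 352 = 76384.
Change in consumer surplus = 76384 - 72900 = 3484.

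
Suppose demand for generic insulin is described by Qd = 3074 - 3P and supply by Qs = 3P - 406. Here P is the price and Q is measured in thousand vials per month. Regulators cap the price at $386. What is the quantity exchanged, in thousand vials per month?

Equilibrium: 3074 - 3P = 3P - 406, so 3480 = 6P and P* = 580, Q* = 1334.
Because the ceiling (386) lies below the market-clearing price, it is binding.
At P = 386: Qd = 3074 - 3·386 = 1916 and Qs = 3·386 - 406 = 752.
The quantity actually transacted is the short side, supply: 752.

752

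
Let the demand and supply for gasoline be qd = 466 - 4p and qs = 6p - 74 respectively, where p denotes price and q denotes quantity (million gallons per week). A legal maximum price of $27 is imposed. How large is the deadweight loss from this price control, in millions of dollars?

In a free market, 466 - 4p = 6p - 74 gives the equilibrium p* = 54, q* = 250.
Because the ceiling (27) lies below the market-clearing price, it is binding.
At p = 27: qd = 466 - 4·27 = 358 and qs = 6·27 - 74 = 88.
Quantity traded falls to 88. At q = 88 the demand price is (466 - 88)/4 = 94.5 and the supply price is (74 + 88)/6 = 27.
Deadweight loss = ½ · (94.5 - 27) · (250 - 88) = ½ · 67.5 · 162 = 5467.5.

5467.5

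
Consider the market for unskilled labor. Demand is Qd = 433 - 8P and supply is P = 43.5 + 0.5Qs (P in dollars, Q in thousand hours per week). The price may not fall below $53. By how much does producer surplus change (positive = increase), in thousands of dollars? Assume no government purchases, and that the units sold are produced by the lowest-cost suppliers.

Rearranging supply gives Qs = 2P - 87. Equilibrium: 433 - 8P = 2P - 87, so 520 = 10P and P* = 52, Q* = 17.
The floor of 53 is above the equilibrium price 52, so it binds.
At P = 53: Qd = 433 - 8·53 = 9 and Qs = 2·53 - 87 = 19.
Producer surplus without the control is ½ · (52 - 43.5) · 17 = 72.25.
With the floor, 9 units are sold at 53. The supply price at Q = 9 is 48, so PS = ½ · [(53 - 43.5) + (53 - 48)] · 9 = 65.25.
Change in producer surplus = 65.25 - 72.25 = -7.

-7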